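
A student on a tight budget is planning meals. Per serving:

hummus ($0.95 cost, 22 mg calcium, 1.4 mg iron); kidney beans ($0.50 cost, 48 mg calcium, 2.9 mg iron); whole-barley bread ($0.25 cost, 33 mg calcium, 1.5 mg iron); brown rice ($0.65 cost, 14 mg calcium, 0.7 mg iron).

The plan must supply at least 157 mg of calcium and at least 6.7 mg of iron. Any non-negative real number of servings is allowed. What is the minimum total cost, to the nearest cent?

$1.19

Two binding constraints pin down two serving amounts, so the optimal mix uses at most two foods. The candidates are each food alone (scaled to the tighter of calcium/iron) and each pair with both constraints tight.
hummus only: max(157/22, 6.7/1.4) = 7.136 servings → $6.78.
kidney beans only: max(157/48, 6.7/2.9) = 3.271 servings → $1.64.
whole-barley bread only: max(157/33, 6.7/1.5) = 4.758 servings → $1.19.
brown rice only: max(157/14, 6.7/0.7) = 11.21 servings → $7.29.
hummus + kidney beans: intersection lies outside the first quadrant.
hummus + whole-barley bread: the both-tight solution has a negative serving — not a feasible corner.
hummus + brown rice with both targets exact would need a negative amount; discard.
kidney beans + whole-barley bread: intersection lies outside the first quadrant.
kidney beans + brown rice: the both-tight solution has a negative serving — not a feasible corner.
whole-barley bread + brown rice with both targets exact would need a negative amount; discard.
Cheapest feasible corner: $1.19.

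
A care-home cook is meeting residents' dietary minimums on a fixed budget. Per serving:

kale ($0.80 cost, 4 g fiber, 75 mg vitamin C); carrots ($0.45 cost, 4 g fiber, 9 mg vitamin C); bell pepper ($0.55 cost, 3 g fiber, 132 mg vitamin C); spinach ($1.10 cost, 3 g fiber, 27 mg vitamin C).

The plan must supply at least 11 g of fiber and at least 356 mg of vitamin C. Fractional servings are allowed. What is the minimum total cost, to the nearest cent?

kale only: max(11/4, 356/75) = 4.747 servings → $3.80.
carrots only: max(11/4, 356/9) = 39.56 servings → $17.80.
bell pepper only: max(11/3, 356/132) = 3.667 servings → $2.02.
spinach only: max(11/3, 356/27) = 13.19 servings → $14.50.
kale + carrots with both targets exact would need a negative amount; discard.
kale + bell pepper with both tight: 1.267 servings and 1.977 servings → $2.10.
kale + spinach: intersection lies outside the first quadrant.
carrots + bell pepper with both tight: 0.7665 servings and 2.645 servings → $1.80.
carrots + spinach: the both-tight solution has a negative serving — not a feasible corner.
bell pepper + spinach with both tight: 2.448 servings and 1.219 servings → $2.69.
Cheapest feasible corner: $1.80.

$1.80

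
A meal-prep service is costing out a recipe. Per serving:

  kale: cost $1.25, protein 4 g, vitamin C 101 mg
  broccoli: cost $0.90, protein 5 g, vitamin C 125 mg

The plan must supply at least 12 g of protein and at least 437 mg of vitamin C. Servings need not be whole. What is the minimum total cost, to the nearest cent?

$3.15

A basic optimal solution has at most two foods positive. Try each food alone and each pair with both targets met exactly.
kale only: max(12/4, 437/101) = 4.327 servings → $5.41.
broccoli only: max(12/5, 437/125) = 3.496 servings → $3.15.
kale + broccoli: the both-tight solution has a negative serving — not a feasible corner.
The minimum over all feasible corners is $3.15.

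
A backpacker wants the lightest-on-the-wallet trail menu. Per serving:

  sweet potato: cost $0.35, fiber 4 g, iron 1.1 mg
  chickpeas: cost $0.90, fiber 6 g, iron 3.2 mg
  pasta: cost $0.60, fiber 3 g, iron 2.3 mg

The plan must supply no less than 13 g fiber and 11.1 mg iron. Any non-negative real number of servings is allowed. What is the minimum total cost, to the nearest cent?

$2.90

This is a tiny linear program; its minimum lies at a vertex of the feasible set. List the vertices and price them.
sweet potato only: max(13/4, 11.1/1.1) = 10.09 servings → $3.53.
chickpeas only: max(13/6, 11.1/3.2) = 3.469 servings → $3.12.
pasta only: max(13/3, 11.1/2.3) = 4.826 servings → $2.90.
sweet potato + chickpeas: intersection lies outside the first quadrant.
sweet potato + pasta: the both-tight solution has a negative serving — not a feasible corner.
chickpeas + pasta: intersection lies outside the first quadrant.
The minimum over all feasible corners is $2.90.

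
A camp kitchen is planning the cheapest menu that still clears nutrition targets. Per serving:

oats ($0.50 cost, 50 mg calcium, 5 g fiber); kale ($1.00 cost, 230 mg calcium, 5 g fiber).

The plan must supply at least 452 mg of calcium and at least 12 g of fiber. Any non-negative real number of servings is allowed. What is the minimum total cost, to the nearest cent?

$2.12

oats only: max(452/50, 12/5) = 9.04 servings → $4.52.
kale only: max(452/230, 12/5) = 2.4 servings → $2.40.
oats + kale with both tight: 0.5556 servings and 1.844 servings → $2.12.
The minimum over all feasible corners is $2.12.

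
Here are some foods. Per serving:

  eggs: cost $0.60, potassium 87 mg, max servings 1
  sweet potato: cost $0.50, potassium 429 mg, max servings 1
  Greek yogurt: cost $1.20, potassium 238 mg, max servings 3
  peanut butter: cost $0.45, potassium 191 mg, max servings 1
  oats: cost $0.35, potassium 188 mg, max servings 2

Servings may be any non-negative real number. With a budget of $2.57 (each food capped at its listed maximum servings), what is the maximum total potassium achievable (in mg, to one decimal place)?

Potassium per dollar: sweet potato 858, oats 537.1, peanut butter 424.4, Greek yogurt 198.3, eggs 145.
Take 1 serving of sweet potato: spends $0.50, +429.0 mg potassium (running total 429.0 mg).
Take 2 servings of oats: spends $0.70, +376.0 mg potassium (running total 805.0 mg).
Take 1 serving of peanut butter: spends $0.45, +191.0 mg potassium (running total 996.0 mg).
Take 0.7667 servings of Greek yogurt: spends $0.92, +182.5 mg potassium (running total 1178.5 mg).
Greedy by best ratio exhausts the cost allowance optimally: 1178.5 mg.

1178.5 mg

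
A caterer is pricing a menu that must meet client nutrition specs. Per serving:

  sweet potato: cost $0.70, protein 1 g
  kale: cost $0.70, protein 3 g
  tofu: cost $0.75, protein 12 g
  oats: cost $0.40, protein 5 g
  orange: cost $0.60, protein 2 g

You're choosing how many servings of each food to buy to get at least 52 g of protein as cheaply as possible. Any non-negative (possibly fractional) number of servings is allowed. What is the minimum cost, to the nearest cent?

$3.25

Cost per g of protein: tofu $0.0625, oats $0.0800, kale $0.2333, orange $0.3000, sweet potato $0.7000.
With no serving limits, use only tofu: 52 g / 12 g = 4.333 servings × $0.75 = $3.25.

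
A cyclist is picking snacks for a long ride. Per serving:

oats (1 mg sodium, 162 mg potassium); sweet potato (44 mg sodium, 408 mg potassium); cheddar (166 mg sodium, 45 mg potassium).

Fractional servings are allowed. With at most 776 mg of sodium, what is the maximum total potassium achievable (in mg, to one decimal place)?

125712.0 mg

Potassium per mg sodium: oats 162, sweet potato 9.273, cheddar 0.2711.
With no serving limits, spend the whole sodium allowance on oats: 776 mg / 1 mg × 162 mg = 125712.0 mg.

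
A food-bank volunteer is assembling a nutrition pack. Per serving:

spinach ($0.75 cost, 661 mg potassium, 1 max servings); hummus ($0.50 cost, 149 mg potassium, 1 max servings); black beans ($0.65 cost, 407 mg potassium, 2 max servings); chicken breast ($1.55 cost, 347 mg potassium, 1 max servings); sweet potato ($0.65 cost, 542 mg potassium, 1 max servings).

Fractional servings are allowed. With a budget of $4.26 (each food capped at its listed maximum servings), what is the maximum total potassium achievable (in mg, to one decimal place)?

Potassium per dollar: spinach 881.3, sweet potato 833.8, black beans 626.2, hummus 298, chicken breast 223.9.
Take 1 serving of spinach: spends $0.75, +661.0 mg potassium (running total 661.0 mg).
Take 1 serving of sweet potato: spends $0.65, +542.0 mg potassium (running total 1203.0 mg).
Take 2 servings of black beans: spends $1.30, +814.0 mg potassium (running total 2017.0 mg).
Take 1 serving of hummus: spends $0.50, +149.0 mg potassium (running total 2166.0 mg).
Take 0.6839 servings of chicken breast: spends $1.06, +237.3 mg potassium (running total 2403.3 mg).
Greedy by best ratio exhausts the cost allowance optimally: 2403.3 mg.

2403.3 mg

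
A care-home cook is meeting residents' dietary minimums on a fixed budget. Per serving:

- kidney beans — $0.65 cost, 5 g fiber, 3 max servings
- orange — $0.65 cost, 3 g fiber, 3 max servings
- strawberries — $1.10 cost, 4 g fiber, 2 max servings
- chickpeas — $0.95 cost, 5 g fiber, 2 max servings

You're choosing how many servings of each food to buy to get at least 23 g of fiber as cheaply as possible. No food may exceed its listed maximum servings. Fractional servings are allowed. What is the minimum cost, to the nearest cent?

Cost per g of fiber: kidney beans $0.1300, chickpeas $0.1900, orange $0.2167, strawberries $0.2750.
Take 3 servings of kidney beans: +15.0 g fiber for $1.95 (total $1.95, still need 8.0 g).
Take 1.6 servings of chickpeas: +8.0 g fiber for $1.52 (total $3.47, still need 0.0 g).
Filling from the cheapest source first is optimal under one linear minimum: $3.47.

$3.47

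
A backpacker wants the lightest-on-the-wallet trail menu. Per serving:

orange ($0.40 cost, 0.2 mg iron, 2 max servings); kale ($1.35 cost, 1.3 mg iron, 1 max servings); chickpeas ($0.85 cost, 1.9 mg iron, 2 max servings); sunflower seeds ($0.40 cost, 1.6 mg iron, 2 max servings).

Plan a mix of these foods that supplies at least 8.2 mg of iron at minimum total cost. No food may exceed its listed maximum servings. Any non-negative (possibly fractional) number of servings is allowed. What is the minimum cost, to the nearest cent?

$3.75

Cost per mg of iron: sunflower seeds $0.2500, chickpeas $0.4474, kale $1.0385, orange $2.0000.
Take 2 servings of sunflower seeds: +3.2 mg iron for $0.80 (total $0.80, still need 5.0 mg).
Take 2 servings of chickpeas: +3.8 mg iron for $1.70 (total $2.50, still need 1.2 mg).
Take 0.9231 servings of kale: +1.2 mg iron for $1.25 (total $3.75, still need 0.0 mg).
Filling from the cheapest source first is optimal under one linear minimum: $3.75.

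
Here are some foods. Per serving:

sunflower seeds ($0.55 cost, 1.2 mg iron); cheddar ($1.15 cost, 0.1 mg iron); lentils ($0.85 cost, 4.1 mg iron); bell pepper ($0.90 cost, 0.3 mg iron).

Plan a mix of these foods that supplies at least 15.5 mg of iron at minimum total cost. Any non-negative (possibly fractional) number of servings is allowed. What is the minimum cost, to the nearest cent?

Cost per mg of iron: lentils $0.2073, sunflower seeds $0.4583, bell pepper $3.0000, cheddar $11.5000.
With no serving limits, use only lentils: 15.5 mg / 4.1 mg = 3.78 servings × $0.85 = $3.21.

$3.21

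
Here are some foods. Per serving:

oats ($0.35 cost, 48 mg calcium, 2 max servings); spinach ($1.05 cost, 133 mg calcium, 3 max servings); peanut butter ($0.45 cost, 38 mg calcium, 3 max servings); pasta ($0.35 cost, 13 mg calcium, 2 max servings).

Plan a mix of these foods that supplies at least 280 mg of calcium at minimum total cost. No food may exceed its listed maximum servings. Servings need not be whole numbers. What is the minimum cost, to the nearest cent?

$2.15

Cost per mg of calcium: oats $0.0073, spinach $0.0079, peanut butter $0.0118, pasta $0.0269.
Take 2 servings of oats: +96.0 mg calcium for $0.70 (total $0.70, still need 184.0 mg).
Take 1.383 servings of spinach: +184.0 mg calcium for $1.45 (total $2.15, still need 0.0 mg).
Filling from the cheapest source first is optimal under one linear minimum: $2.15.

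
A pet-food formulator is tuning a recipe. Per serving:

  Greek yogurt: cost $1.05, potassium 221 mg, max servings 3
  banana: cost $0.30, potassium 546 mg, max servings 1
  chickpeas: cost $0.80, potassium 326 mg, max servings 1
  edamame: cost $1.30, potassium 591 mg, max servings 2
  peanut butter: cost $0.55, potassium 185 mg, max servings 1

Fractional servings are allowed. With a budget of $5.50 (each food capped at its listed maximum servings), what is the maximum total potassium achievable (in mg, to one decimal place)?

2502.1 mg

Potassium per dollar: banana 1820, edamame 454.6, chickpeas 407.5, peanut butter 336.4, Greek yogurt 210.5.
Take 1 serving of banana: spends $0.30, +546.0 mg potassium (running total 546.0 mg).
Take 2 servings of edamame: spends $2.60, +1182.0 mg potassium (running total 1728.0 mg).
Take 1 serving of chickpeas: spends $0.80, +326.0 mg potassium (running total 2054.0 mg).
Take 1 serving of peanut butter: spends $0.55, +185.0 mg potassium (running total 2239.0 mg).
Take 1.19 servings of Greek yogurt: spends $1.25, +263.1 mg potassium (running total 2502.1 mg).
Filling greedily by potassium-per-dollar is optimal for one linear limit, giving 2502.1 mg.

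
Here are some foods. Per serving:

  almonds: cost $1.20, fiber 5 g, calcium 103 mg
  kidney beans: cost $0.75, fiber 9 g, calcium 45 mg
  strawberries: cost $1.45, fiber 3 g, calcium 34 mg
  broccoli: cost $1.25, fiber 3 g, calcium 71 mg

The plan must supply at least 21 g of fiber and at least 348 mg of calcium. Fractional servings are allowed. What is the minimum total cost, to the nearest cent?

$4.19

At the optimum either one food covers both requirements or two foods hit both targets exactly; no other combination can be cheaper.
almonds only: max(21/5, 348/103) = 4.2 servings → $5.04.
kidney beans only: max(21/9, 348/45) = 7.733 servings → $5.80.
strawberries only: max(21/3, 348/34) = 10.24 servings → $14.84.
broccoli only: max(21/3, 348/71) = 7 servings → $8.75.
almonds + kidney beans with both tight: 3.115 servings and 0.6026 servings → $4.19.
almonds + strawberries with both tight: 2.374 servings and 3.043 servings → $7.26.
almonds + broccoli: the both-tight solution has a negative serving — not a feasible corner.
kidney beans + strawberries: the both-tight solution has a negative serving — not a feasible corner.
kidney beans + broccoli with both tight: 0.8869 servings and 4.339 servings → $6.09.
strawberries + broccoli with both tight: 4.027 servings and 2.973 servings → $9.56.
The minimum over all feasible corners is $4.19.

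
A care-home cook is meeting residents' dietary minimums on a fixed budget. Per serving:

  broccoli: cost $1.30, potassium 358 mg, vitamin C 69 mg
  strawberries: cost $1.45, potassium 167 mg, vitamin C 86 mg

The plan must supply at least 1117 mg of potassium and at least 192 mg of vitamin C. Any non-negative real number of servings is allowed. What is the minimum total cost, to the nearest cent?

An LP optimum is at a vertex; with two nutrient constraints at most two foods are used. Check each candidate.
broccoli only: max(1117/358, 192/69) = 3.12 servings → $4.06.
strawberries only: max(1117/167, 192/86) = 6.689 servings → $9.70.
broccoli + strawberries: intersection lies outside the first quadrant.
Cheapest feasible corner: $4.06.

$4.06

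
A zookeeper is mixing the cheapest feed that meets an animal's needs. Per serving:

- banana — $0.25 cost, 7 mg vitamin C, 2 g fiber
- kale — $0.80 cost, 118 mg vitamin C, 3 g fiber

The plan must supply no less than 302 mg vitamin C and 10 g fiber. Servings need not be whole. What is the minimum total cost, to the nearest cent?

$2.31

banana only: max(302/7, 10/2) = 43.14 servings → $10.79.
kale only: max(302/118, 10/3) = 3.333 servings → $2.67.
banana + kale with both tight: 1.274 servings and 2.484 servings → $2.31.
So the least-cost plan costs $2.31.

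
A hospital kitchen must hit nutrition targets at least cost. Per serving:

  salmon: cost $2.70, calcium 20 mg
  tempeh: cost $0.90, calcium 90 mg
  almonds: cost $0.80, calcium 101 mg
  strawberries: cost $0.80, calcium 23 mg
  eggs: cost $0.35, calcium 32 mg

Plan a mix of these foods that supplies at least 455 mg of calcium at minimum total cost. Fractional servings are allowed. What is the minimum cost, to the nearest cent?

Cost per mg of calcium: almonds $0.0079, tempeh $0.0100, eggs $0.0109, strawberries $0.0348, salmon $0.1350.
With no serving limits, use only almonds: 455 mg / 101 mg = 4.505 servings × $0.80 = $3.60.

$3.60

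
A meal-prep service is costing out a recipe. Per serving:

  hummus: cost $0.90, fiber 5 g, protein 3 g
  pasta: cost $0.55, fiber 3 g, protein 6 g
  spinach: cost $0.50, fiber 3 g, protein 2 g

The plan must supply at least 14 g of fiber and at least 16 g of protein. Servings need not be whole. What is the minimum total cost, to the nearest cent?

With two linear requirements the optimum uses one or two foods; enumerate the corners.
hummus only: max(14/5, 16/3) = 5.333 servings → $4.80.
pasta only: max(14/3, 16/6) = 4.667 servings → $2.57.
spinach only: max(14/3, 16/2) = 8 servings → $4.00.
hummus + pasta with both tight: 1.714 servings and 1.81 servings → $2.54.
hummus + spinach: the both-tight solution has a negative serving — not a feasible corner.
pasta + spinach with both tight: 1.667 servings and 3 servings → $2.42.
So the least-cost plan costs $2.42.

$2.42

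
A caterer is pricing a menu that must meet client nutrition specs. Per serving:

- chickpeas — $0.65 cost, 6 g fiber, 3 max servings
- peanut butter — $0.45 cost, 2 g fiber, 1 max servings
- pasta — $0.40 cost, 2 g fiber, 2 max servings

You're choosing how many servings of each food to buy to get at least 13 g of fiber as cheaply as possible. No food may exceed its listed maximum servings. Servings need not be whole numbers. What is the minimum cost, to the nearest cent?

Cost per g of fiber: chickpeas $0.1083, pasta $0.2000, peanut butter $0.2250.
Take 2.167 servings of chickpeas: +13.0 g fiber for $1.41 (total $1.41, still need 0.0 g).
Filling from the cheapest source first is optimal under one linear minimum: $1.41.

$1.41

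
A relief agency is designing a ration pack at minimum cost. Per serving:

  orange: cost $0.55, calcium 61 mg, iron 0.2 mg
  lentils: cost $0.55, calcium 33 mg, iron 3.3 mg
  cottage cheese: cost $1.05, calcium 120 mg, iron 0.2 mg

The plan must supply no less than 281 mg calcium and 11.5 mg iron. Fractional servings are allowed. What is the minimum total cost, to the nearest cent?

$3.35

Two binding constraints pin down two serving amounts, so the optimal mix uses at most two foods. The candidates are each food alone (scaled to the tighter of calcium/iron) and each pair with both constraints tight.
orange only: max(281/61, 11.5/0.2) = 57.5 servings → $31.62.
lentils only: max(281/33, 11.5/3.3) = 8.515 servings → $4.68.
cottage cheese only: max(281/120, 11.5/0.2) = 57.5 servings → $60.38.
orange + lentils with both tight: 2.814 servings and 3.314 servings → $3.37.
orange + cottage cheese: intersection lies outside the first quadrant.
lentils + cottage cheese with both tight: 3.4 servings and 1.407 servings → $3.35.
Cheapest feasible corner: $3.35.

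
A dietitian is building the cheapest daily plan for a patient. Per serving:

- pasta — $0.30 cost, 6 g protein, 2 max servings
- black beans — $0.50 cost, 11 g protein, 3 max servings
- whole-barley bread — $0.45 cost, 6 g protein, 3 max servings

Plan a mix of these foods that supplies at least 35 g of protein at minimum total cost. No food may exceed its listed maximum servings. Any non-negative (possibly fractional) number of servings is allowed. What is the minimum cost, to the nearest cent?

$1.60

Cost per g of protein: black beans $0.0455, pasta $0.0500, whole-barley bread $0.0750.
Take 3 servings of black beans: +33.0 g protein for $1.50 (total $1.50, still need 2.0 g).
Take 0.3333 servings of pasta: +2.0 g protein for $0.10 (total $1.60, still need 0.0 g).
Greedy by cheapest-per-g is optimal for a single linear constraint, so the minimum cost is $1.60.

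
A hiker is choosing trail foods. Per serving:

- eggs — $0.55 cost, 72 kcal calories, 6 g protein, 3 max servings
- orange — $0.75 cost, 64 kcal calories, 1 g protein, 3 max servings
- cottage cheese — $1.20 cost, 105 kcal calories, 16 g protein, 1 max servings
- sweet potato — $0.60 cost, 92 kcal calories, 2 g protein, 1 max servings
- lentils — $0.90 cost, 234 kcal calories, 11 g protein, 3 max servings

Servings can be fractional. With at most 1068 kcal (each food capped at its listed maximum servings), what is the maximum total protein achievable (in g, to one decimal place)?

68.0 g

Protein per kcal: cottage cheese 0.1524, eggs 0.08333, lentils 0.04701, sweet potato 0.02174, orange 0.01562.
Take 1 serving of cottage cheese: uses 105 kcal, +16.0 g protein (running total 16.0 g).
Take 3 servings of eggs: uses 216 kcal, +18.0 g protein (running total 34.0 g).
Take 3 servings of lentils: uses 702 kcal, +33.0 g protein (running total 67.0 g).
Take 0.4891 servings of sweet potato: uses 45 kcal, +1.0 g protein (running total 68.0 g).
Greedy by best ratio exhausts the calories allowance optimally: 68.0 g.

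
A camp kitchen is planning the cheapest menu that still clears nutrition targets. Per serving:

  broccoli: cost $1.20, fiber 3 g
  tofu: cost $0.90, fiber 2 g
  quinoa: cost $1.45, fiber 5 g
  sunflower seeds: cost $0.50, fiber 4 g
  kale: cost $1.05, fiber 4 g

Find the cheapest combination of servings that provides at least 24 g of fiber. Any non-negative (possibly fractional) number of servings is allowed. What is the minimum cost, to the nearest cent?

Cost per g of fiber: sunflower seeds $0.1250, kale $0.2625, quinoa $0.2900, broccoli $0.4000, tofu $0.4500.
With no serving limits, use only sunflower seeds: 24 g / 4 g = 6 servings × $0.50 = $3.00.

$3.00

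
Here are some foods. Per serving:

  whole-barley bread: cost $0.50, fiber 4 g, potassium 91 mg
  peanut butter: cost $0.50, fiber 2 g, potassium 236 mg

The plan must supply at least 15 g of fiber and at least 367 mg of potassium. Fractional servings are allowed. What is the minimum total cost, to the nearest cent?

$1.91

At the optimum either one food covers both requirements or two foods hit both targets exactly; no other combination can be cheaper.
whole-barley bread only: max(15/4, 367/91) = 4.033 servings → $2.02.
peanut butter only: max(15/2, 367/236) = 7.5 servings → $3.75.
whole-barley bread + peanut butter with both tight: 3.682 servings and 0.1352 servings → $1.91.
Cheapest feasible corner: $1.91.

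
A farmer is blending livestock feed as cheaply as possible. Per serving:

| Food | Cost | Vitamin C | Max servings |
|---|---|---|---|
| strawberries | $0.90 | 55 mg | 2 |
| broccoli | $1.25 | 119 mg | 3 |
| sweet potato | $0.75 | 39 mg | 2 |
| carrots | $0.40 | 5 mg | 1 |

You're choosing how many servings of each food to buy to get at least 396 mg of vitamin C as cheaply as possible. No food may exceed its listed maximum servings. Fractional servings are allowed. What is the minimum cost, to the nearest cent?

$4.39

Cost per mg of vitamin C: broccoli $0.0105, strawberries $0.0164, sweet potato $0.0192, carrots $0.0800.
Take 3 servings of broccoli: +357.0 mg vitamin C for $3.75 (total $3.75, still need 39.0 mg).
Take 0.7091 servings of strawberries: +39.0 mg vitamin C for $0.64 (total $4.39, still need 0.0 mg).
Greedy by cheapest-per-mg is optimal for a single linear constraint, so the minimum cost is $4.39.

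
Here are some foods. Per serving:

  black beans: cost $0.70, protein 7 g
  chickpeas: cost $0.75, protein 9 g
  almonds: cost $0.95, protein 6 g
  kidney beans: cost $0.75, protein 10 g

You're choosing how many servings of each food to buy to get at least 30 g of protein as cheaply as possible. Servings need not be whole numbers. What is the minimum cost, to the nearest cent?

$2.25

Cost per g of protein: kidney beans $0.0750, chickpeas $0.0833, black beans $0.1000, almonds $0.1583.
With no serving limits, use only kidney beans: 30 g / 10 g = 3 servings × $0.75 = $2.25.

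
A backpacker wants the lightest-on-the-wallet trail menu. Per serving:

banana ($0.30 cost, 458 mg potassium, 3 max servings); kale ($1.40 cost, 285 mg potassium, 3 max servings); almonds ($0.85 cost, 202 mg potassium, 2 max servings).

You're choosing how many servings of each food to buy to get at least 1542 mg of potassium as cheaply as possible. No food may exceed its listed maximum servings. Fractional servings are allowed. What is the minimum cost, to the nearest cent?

$1.61

Cost per mg of potassium: banana $0.0007, almonds $0.0042, kale $0.0049.
Take 3 servings of banana: +1374.0 mg potassium for $0.90 (total $0.90, still need 168.0 mg).
Take 0.8317 servings of almonds: +168.0 mg potassium for $0.71 (total $1.61, still need 0.0 mg).
Filling from the cheapest source first is optimal under one linear minimum: $1.61.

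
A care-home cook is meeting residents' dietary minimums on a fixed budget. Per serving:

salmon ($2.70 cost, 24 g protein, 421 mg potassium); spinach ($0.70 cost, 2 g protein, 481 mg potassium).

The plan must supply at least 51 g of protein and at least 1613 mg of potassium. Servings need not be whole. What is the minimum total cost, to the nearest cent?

$6.50

Minimising a linear cost over {protein ≥ 51, potassium ≥ 1613, servings ≥ 0} — the optimum is at a vertex, using one or two foods.
salmon only: max(51/24, 1613/421) = 3.831 servings → $10.34.
spinach only: max(51/2, 1613/481) = 25.5 servings → $17.85.
salmon + spinach with both tight: 1.991 servings and 1.611 servings → $6.50.
The minimum over all feasible corners is $6.50.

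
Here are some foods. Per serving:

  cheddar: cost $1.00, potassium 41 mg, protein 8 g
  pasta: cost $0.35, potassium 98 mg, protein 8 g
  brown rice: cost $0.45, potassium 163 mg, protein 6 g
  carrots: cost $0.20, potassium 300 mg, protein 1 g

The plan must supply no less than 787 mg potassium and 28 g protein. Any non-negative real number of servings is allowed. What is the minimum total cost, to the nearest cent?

$1.47

The cheapest plan sits at a corner of the feasible region — with two constraints it uses at most two foods.
cheddar only: max(787/41, 28/8) = 19.2 servings → $19.20.
pasta only: max(787/98, 28/8) = 8.031 servings → $2.81.
brown rice only: max(787/163, 28/6) = 4.828 servings → $2.17.
carrots only: max(787/300, 28/1) = 28 servings → $5.60.
cheddar + pasta: intersection lies outside the first quadrant.
cheddar + brown rice with both targets exact would need a negative amount; discard.
cheddar + carrots with both tight: 3.227 servings and 2.182 servings → $3.66.
pasta + brown rice: intersection lies outside the first quadrant.
pasta + carrots with both tight: 3.307 servings and 1.543 servings → $1.47.
brown rice + carrots with both tight: 4.651 servings and 0.09652 servings → $2.11.
So the least-cost plan costs $1.47.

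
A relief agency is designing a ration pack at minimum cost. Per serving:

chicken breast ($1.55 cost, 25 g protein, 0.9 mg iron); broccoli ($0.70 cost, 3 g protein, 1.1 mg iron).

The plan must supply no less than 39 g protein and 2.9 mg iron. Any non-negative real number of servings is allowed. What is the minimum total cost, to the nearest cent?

With two linear requirements the optimum uses one or two foods; enumerate the corners.
chicken breast only: max(39/25, 2.9/0.9) = 3.222 servings → $4.99.
broccoli only: max(39/3, 2.9/1.1) = 13 servings → $9.10.
chicken breast + broccoli with both tight: 1.379 servings and 1.508 servings → $3.19.
The minimum over all feasible corners is $3.19.

$3.19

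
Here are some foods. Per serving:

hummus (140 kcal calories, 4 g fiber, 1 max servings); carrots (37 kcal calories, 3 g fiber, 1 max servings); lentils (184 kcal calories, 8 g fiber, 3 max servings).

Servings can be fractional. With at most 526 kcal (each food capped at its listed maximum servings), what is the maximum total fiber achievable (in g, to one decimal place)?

24.3 g

Fiber per kcal: carrots 0.08108, lentils 0.04348, hummus 0.02857.
Take 1 serving of carrots: uses 37 kcal, +3.0 g fiber (running total 3.0 g).
Take 2.658 servings of lentils: uses 489 kcal, +21.3 g fiber (running total 24.3 g).
Greedy by best ratio exhausts the calories allowance optimally: 24.3 g.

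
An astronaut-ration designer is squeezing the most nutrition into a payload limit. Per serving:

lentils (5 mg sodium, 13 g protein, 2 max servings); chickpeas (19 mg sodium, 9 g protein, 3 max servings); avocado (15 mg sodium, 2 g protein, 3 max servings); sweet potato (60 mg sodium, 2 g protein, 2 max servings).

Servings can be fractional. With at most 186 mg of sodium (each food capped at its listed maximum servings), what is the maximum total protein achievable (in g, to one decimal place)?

61.5 g

Protein per mg sodium: lentils 2.6, chickpeas 0.4737, avocado 0.1333, sweet potato 0.03333.
Take 2 servings of lentils: uses 10 mg sodium, +26.0 g protein (running total 26.0 g).
Take 3 servings of chickpeas: uses 57 mg sodium, +27.0 g protein (running total 53.0 g).
Take 3 servings of avocado: uses 45 mg sodium, +6.0 g protein (running total 59.0 g).
Take 1.233 servings of sweet potato: uses 74 mg sodium, +2.5 g protein (running total 61.5 g).
Greedy by best ratio exhausts the sodium allowance optimally: 61.5 g.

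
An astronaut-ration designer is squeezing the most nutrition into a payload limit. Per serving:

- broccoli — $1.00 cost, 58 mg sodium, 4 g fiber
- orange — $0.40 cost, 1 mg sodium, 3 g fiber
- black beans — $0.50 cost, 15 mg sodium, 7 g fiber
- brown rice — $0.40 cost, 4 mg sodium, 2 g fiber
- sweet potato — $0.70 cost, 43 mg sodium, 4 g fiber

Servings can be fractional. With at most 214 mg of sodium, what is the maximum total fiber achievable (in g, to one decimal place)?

642.0 g

Fiber per mg sodium: orange 3, brown rice 0.5, black beans 0.4667, sweet potato 0.09302, broccoli 0.06897.
With no serving limits, spend the whole sodium allowance on orange: 214 mg / 1 mg × 3 g = 642.0 g.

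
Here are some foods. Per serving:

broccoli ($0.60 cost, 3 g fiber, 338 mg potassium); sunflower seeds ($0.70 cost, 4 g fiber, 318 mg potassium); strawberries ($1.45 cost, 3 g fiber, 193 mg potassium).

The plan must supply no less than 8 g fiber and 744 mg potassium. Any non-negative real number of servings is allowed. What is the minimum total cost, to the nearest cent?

$1.48

At the optimum either one food covers both requirements or two foods hit both targets exactly; no other combination can be cheaper.
broccoli only: max(8/3, 744/338) = 2.667 servings → $1.60.
sunflower seeds only: max(8/4, 744/318) = 2.34 servings → $1.64.
strawberries only: max(8/3, 744/193) = 3.855 servings → $5.59.
broccoli + sunflower seeds with both tight: 1.085 servings and 1.186 servings → $1.48.
broccoli + strawberries with both tight: 1.582 servings and 1.085 servings → $2.52.
sunflower seeds + strawberries: intersection lies outside the first quadrant.
So the least-cost plan costs $1.48.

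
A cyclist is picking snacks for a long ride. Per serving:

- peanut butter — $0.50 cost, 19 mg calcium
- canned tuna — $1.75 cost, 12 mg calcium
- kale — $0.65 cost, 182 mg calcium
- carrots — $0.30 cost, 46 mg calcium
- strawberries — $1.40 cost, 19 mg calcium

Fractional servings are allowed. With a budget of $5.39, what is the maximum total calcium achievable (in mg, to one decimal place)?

Calcium per dollar: kale 280, carrots 153.3, peanut butter 38, strawberries 13.57, canned tuna 6.857.
With no serving limits, spend the whole cost allowance on kale: $5.39 / $0.65 × 182 mg = 1509.2 mg.

1509.2 mg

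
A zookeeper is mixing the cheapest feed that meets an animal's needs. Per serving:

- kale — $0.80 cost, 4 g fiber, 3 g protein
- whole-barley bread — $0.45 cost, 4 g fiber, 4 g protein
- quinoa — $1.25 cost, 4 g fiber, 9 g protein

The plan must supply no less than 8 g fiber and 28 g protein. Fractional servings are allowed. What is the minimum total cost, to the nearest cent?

kale only: max(8/4, 28/3) = 9.333 servings → $7.47.
whole-barley bread only: max(8/4, 28/4) = 7 servings → $3.15.
quinoa only: max(8/4, 28/9) = 3.111 servings → $3.89.
kale + whole-barley bread: the both-tight solution has a negative serving — not a feasible corner.
kale + quinoa: the both-tight solution has a negative serving — not a feasible corner.
whole-barley bread + quinoa: intersection lies outside the first quadrant.
So the least-cost plan costs $3.15.

$3.15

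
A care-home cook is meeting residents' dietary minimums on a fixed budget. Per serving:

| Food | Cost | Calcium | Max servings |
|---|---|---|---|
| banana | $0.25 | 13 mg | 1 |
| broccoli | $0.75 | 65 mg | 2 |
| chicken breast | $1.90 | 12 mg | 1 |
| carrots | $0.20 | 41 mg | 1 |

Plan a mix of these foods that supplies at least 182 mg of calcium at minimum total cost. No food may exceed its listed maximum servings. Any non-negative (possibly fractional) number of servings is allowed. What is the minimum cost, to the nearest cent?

Cost per mg of calcium: carrots $0.0049, broccoli $0.0115, banana $0.0192, chicken breast $0.1583.
Take 1 serving of carrots: +41.0 mg calcium for $0.20 (total $0.20, still need 141.0 mg).
Take 2 servings of broccoli: +130.0 mg calcium for $1.50 (total $1.70, still need 11.0 mg).
Take 0.8462 servings of banana: +11.0 mg calcium for $0.21 (total $1.91, still need 0.0 mg).
Filling from the cheapest source first is optimal under one linear minimum: $1.91.

$1.91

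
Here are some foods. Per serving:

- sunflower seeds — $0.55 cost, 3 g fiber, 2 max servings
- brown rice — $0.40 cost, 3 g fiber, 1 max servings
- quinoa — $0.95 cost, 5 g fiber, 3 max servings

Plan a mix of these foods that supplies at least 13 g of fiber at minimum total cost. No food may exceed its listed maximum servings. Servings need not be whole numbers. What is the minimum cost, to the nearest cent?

Cost per g of fiber: brown rice $0.1333, sunflower seeds $0.1833, quinoa $0.1900.
Take 1 serving of brown rice: +3.0 g fiber for $0.40 (total $0.40, still need 10.0 g).
Take 2 servings of sunflower seeds: +6.0 g fiber for $1.10 (total $1.50, still need 4.0 g).
Take 0.8 servings of quinoa: +4.0 g fiber for $0.76 (total $2.26, still need 0.0 g).
Filling from the cheapest source first is optimal under one linear minimum: $2.26.

$2.26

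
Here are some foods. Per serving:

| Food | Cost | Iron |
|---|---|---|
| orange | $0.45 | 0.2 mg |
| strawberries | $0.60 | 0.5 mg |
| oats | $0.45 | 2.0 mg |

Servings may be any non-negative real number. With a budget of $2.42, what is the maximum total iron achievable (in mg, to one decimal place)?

10.8 mg

Iron per dollar: oats 4.444, strawberries 0.8333, orange 0.4444.
With no serving limits, spend the whole cost allowance on oats: $2.42 / $0.45 × 2.0 mg = 10.8 mg.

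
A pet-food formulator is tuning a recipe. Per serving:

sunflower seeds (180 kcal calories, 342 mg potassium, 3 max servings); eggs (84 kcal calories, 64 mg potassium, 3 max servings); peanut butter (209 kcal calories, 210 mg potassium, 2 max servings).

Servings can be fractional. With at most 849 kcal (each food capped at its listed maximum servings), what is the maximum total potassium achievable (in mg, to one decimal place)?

Potassium per kcal: sunflower seeds 1.9, peanut butter 1.005, eggs 0.7619.
Take 3 servings of sunflower seeds: uses 540 kcal, +1026.0 mg potassium (running total 1026.0 mg).
Take 1.478 servings of peanut butter: uses 309 kcal, +310.5 mg potassium (running total 1336.5 mg).
Greedy by best ratio exhausts the calories allowance optimally: 1336.5 mg.

1336.5 mg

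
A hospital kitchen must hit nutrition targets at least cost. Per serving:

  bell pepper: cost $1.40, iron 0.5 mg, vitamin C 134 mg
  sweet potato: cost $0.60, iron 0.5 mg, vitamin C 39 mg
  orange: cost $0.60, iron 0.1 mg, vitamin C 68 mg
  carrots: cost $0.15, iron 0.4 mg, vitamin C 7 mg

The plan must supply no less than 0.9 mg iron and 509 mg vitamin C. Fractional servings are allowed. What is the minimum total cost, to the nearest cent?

$4.53

Compare the cost at each extreme point of the feasible region.
bell pepper only: max(0.9/0.5, 509/134) = 3.799 servings → $5.32.
sweet potato only: max(0.9/0.5, 509/39) = 13.05 servings → $7.83.
orange only: max(0.9/0.1, 509/68) = 9 servings → $5.40.
carrots only: max(0.9/0.4, 509/7) = 72.71 servings → $10.91.
bell pepper + sweet potato with both targets exact would need a negative amount; discard.
bell pepper + orange with both tight: 0.5 servings and 6.5 servings → $4.60.
bell pepper + carrots with both targets exact would need a negative amount; discard.
sweet potato + orange with both tight: 0.3422 servings and 7.289 servings → $4.58.
sweet potato + carrots with both targets exact would need a negative amount; discard.
orange + carrots with both tight: 7.445 servings and 0.3887 servings → $4.53.
Cheapest feasible corner: $4.53.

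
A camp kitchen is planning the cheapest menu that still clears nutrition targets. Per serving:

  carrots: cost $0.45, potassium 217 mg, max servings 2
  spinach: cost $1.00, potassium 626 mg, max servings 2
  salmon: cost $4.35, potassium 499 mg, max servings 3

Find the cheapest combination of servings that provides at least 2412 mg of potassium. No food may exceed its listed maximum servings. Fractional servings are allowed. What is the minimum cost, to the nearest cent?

Cost per mg of potassium: spinach $0.0016, carrots $0.0021, salmon $0.0087.
Take 2 servings of spinach: +1252.0 mg potassium for $2.00 (total $2.00, still need 1160.0 mg).
Take 2 servings of carrots: +434.0 mg potassium for $0.90 (total $2.90, still need 726.0 mg).
Take 1.455 servings of salmon: +726.0 mg potassium for $6.33 (total $9.23, still need 0.0 mg).
Filling from the cheapest source first is optimal under one linear minimum: $9.23.

$9.23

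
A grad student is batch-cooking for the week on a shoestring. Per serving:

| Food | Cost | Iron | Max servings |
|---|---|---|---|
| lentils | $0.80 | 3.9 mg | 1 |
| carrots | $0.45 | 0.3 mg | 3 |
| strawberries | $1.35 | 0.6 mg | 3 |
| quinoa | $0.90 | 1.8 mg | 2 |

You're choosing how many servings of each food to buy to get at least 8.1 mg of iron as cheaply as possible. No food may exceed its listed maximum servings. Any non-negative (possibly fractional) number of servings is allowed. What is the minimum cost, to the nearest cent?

Cost per mg of iron: lentils $0.2051, quinoa $0.5000, carrots $1.5000, strawberries $2.2500.
Take 1 serving of lentils: +3.9 mg iron for $0.80 (total $0.80, still need 4.2 mg).
Take 2 servings of quinoa: +3.6 mg iron for $1.80 (total $2.60, still need 0.6 mg).
Take 2 servings of carrots: +0.6 mg iron for $0.90 (total $3.50, still need 0.0 mg).
Greedy by cheapest-per-mg is optimal for a single linear constraint, so the minimum cost is $3.50.

$3.50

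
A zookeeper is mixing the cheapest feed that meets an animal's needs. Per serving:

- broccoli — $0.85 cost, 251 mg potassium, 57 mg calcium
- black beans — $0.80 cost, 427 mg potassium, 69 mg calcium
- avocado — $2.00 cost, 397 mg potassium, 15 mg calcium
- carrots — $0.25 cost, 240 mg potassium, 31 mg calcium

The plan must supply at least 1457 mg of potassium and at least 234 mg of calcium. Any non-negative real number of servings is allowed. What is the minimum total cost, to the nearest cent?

$1.89

Compare the cost at each extreme point of the feasible region.
broccoli only: max(1457/251, 234/57) = 5.805 servings → $4.93.
black beans only: max(1457/427, 234/69) = 3.412 servings → $2.73.
avocado only: max(1457/397, 234/15) = 15.6 servings → $31.20.
carrots only: max(1457/240, 234/31) = 7.548 servings → $1.89.
broccoli + black beans: intersection lies outside the first quadrant.
broccoli + avocado with both tight: 3.766 servings and 1.289 servings → $5.78.
broccoli + carrots with both tight: 1.864 servings and 4.122 servings → $2.61.
black beans + avocado with both tight: 3.385 servings and 0.0293 servings → $2.77.
black beans + carrots with both tight: 3.308 servings and 0.1851 servings → $2.69.
avocado + carrots: intersection lies outside the first quadrant.
So the least-cost plan costs $1.89.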